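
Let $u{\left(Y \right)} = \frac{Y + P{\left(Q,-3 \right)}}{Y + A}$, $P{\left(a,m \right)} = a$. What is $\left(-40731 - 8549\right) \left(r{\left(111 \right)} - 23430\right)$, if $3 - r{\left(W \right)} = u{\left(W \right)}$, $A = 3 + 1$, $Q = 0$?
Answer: $\frac{26554192896}{23} \approx 1.1545 \cdot 10^{9}$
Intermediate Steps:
$A = 4$
$u{\left(Y \right)} = \frac{Y}{4 + Y}$ ($u{\left(Y \right)} = \frac{Y + 0}{Y + 4} = \frac{Y}{4 + Y}$)
$r{\left(W \right)} = 3 - \frac{W}{4 + W}$
$\left(-40731 - 8549\right) \left(r{\left(111 \right)} - 23430\right) = \left(-40731 - 8549\right) \left(\frac{2 \left(6 + 111\right)}{4 + 111} - 23430\right) = - 49280 \left(2 \cdot \frac{1}{115} \cdot 117 - 23430\right) = - 49280 \left(\frac{234}{115} - 23430\right) = \left(-49280\right) \left(- \frac{2694216}{115}\right) = \frac{26554192896}{23}$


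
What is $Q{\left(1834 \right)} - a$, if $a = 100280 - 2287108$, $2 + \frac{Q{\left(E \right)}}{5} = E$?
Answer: $2195988$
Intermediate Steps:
$Q{\left(E \right)} = -10 + 5 E$
$a = -2186828$
$Q{\left(1834 \right)} - a = \left(-10 + 5 \cdot 1834\right) - -2186828 = \left(-10 + 9170\right) + 2186828 = 9160 + 2186828 = 2195988$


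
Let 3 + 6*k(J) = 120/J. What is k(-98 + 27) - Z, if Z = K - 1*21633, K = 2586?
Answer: 2704563/142 ≈ 19046.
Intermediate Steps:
k(J) = -1/2 + 20/J (k(J) = -1/2 + (120/J)/6 = -1/2 + 20/J)
Z = -19047 (Z = 2586 - 1*21633 = 2586 - 21633 = -19047)
k(-98 + 27) - Z = (40 - (-98 + 27))/(2*(-98 + 27)) - 1*(-19047) = (1/2)*(40 - 1*(-71))/(-71) + 19047 = (1/2)*(-1/71)*(40 + 71) + 19047 = (1/2)*(-1/71)*111 + 19047 = -111/142 + 19047 = 2704563/142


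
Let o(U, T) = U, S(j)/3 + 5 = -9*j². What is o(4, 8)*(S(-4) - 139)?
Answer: -2344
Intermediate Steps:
S(j) = -15 - 27*j² (S(j) = -15 + 3*(-9*j²) = -15 - 27*j²)
o(4, 8)*(S(-4) - 139) = 4*((-15 - 27*(-4)²) - 139) = 4*((-15 - 27*16) - 139) = 4*((-15 - 432) - 139) = 4*(-447 - 139) = 4*(-586) = -2344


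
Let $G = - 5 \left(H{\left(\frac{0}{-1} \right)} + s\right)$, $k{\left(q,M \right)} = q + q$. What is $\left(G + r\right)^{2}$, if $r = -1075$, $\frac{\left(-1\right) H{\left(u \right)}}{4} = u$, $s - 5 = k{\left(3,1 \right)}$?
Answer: $1276900$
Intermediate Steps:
$k{\left(q,M \right)} = 2 q$
$s = 11$ ($s = 5 + 2 \cdot 3 = 5 + 6 = 11$)
$H{\left(u \right)} = - 4 u$
$G = -55$ ($G = - 5 \left(- 4 \frac{0}{-1} + 11\right) = - 5 \left(- 4 \cdot 0 \left(-1\right) + 11\right) = - 5 \left(\left(-4\right) 0 + 11\right) = - 5 \left(0 + 11\right) = \left(-5\right) 11 = -55$)
$\left(G + r\right)^{2} = \left(-55 - 1075\right)^{2} = \left(-1130\right)^{2} = 1276900$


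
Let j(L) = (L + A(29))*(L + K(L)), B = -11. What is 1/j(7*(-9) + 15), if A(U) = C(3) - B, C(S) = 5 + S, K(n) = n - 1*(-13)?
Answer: 1/2407 ≈ 0.00041546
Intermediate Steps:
K(n) = 13 + n (K(n) = n + 13 = 13 + n)
A(U) = 19 (A(U) = (5 + 3) - 1*(-11) = 8 + 11 = 19)
j(L) = (13 + 2*L)*(19 + L) (j(L) = (L + 19)*(L + (13 + L)) = (19 + L)*(13 + 2*L) = (13 + 2*L)*(19 + L))
1/j(7*(-9) + 15) = 1/(247 + 2*(7*(-9) + 15)**2 + 51*(7*(-9) + 15)) = 1/(247 + 2*(-63 + 15)**2 + 51*(-63 + 15)) = 1/(247 + 2*(-48)**2 + 51*(-48)) = 1/(247 + 2*2304 - 2448) = 1/(247 + 4608 - 2448) = 1/2407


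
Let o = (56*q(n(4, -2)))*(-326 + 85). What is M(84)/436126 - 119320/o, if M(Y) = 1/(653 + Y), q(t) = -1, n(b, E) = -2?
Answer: -4794051815043/542243742194 ≈ -8.8411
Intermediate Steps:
o = 13496 (o = (56*(-1))*(-326 + 85) = -56*(-241) = 13496)
M(84)/436126 - 119320/o = 1/((653 + 84)*436126) - 119320/13496 = (1/436126)/737 - 119320*1/13496 = (1/737)*(1/436126) - 14915/1687 = 1/321424862 - 14915/1687 = -4794051815043/542243742194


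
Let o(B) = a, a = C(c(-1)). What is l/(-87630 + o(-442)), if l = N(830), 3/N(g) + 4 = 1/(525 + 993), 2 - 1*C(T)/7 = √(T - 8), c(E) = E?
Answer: 399003264/46604419418687 - 95634*I/46604419418687 ≈ 8.5615e-6 - 2.052e-9*I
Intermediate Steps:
C(T) = 14 - 7*√(-8 + T) (C(T) = 14 - 7*√(T - 8) = 14 - 7*√(-8 + T))
a = 14 - 21*I (a = 14 - 7*√(-8 - 1) = 14 - 21*I ≈ 14.0 - 21.0*I)
N(g) = -4554/6071 (N(g) = 3/(-4 + 1/(525 + 993)) = 3/(-4 + 1/1518) = 3/(-6071/1518) = 3*(-1518/6071) = -4554/6071)
o(B) = 14 - 21*I
l = -4554/6071 ≈ -0.75012
l/(-87630 + o(-442)) = -4554/(6071*(-87630 + (14 - 21*I))) = -4554*(-87616 + 21*I)/7676563897/6071 = -4554*(-87616 + 21*I)/46604419418687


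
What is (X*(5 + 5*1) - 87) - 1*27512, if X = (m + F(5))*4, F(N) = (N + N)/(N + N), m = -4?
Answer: -27719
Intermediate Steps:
F(N) = 1 (F(N) = (2*N)/((2*N)) = (2*N)*(1/(2*N)) = 1)
X = -12 (X = (-4 + 1)*4 = -3*4 = -12)
(X*(5 + 5*1) - 87) - 1*27512 = (-12*(5 + 5*1) - 87) - 1*27512 = (-12*(5 + 5) - 87) - 27512 = (-12*10 - 87) - 27512 = (-120 - 87) - 27512 = -207 - 27512 = -27719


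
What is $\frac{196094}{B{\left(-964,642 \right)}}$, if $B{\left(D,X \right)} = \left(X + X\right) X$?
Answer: $\frac{98047}{412164} \approx 0.23788$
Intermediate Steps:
$B{\left(D,X \right)} = 2 X^{2}$ ($B{\left(D,X \right)} = 2 X X = 2 X^{2}$)
$\frac{196094}{B{\left(-964,642 \right)}} = \frac{196094}{2 \cdot 642^{2}} = \frac{196094}{2 \cdot 412164} = \frac{196094}{824328} = 196094 \cdot \frac{1}{824328} = \frac{98047}{412164}$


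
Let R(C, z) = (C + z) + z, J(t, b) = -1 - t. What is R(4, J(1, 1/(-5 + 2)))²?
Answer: 0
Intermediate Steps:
R(C, z) = C + 2*z
R(4, J(1, 1/(-5 + 2)))² = (4 + 2*(-1 - 1*1))² = (4 + 2*(-1 - 1))² = (4 + 2*(-2))² = (4 - 4)² = 0² = 0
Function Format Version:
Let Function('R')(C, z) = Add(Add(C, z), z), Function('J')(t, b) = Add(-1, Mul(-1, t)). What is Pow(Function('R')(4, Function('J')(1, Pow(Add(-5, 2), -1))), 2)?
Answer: 0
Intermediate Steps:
Function('R')(C, z) = Add(C, Mul(2, z))
Pow(Function('R')(4, Function('J')(1, Pow(Add(-5, 2), -1))), 2) = Pow(Add(4, Mul(2, Add(-1, Mul(-1, 1)))), 2) = Pow(Add(4, Mul(2, Add(-1, -1))), 2) = Pow(Add(4, Mul(2, -2)), 2) = Pow(Add(4, -4), 2) = Pow(0, 2) = 0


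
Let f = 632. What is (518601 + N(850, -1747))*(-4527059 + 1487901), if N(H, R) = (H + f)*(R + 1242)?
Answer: 698425860822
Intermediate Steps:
N(H, R) = (632 + H)*(1242 + R) (N(H, R) = (H + 632)*(R + 1242) = (632 + H)*(1242 + R))
(518601 + N(850, -1747))*(-4527059 + 1487901) = (518601 + (784944 + 632*(-1747) + 1242*850 + 850*(-1747)))*(-4527059 + 1487901) = (518601 + (784944 - 1104104 + 1055700 - 1484950))*(-3039158) = (518601 - 748410)*(-3039158) = -229809*(-3039158) = 698425860822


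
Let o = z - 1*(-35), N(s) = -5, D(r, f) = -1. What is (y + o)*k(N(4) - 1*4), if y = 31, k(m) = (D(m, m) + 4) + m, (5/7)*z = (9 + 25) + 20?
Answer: -4248/5 ≈ -849.60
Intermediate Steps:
z = 378/5 (z = 7*((9 + 25) + 20)/5 = 7*(34 + 20)/5 = (7/5)*54 = 378/5 ≈ 75.600)
k(m) = 3 + m (k(m) = (-1 + 4) + m = 3 + m)
o = 553/5 (o = 378/5 - 1*(-35) = 378/5 + 35 = 553/5 ≈ 110.60)
(y + o)*k(N(4) - 1*4) = (31 + 553/5)*(3 + (-5 - 1*4)) = 708*(3 + (-5 - 4))/5 = 708*(3 - 9)/5 = (708/5)*(-6) = -4248/5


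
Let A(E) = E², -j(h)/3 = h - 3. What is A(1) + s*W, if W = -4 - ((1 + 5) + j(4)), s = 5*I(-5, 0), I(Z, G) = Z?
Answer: 176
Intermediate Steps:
j(h) = 9 - 3*h (j(h) = -3*(h - 3) = -3*(-3 + h) = 9 - 3*h)
s = -25 (s = 5*(-5) = -25)
W = -7 (W = -4 - ((1 + 5) + (9 - 3*4)) = -4 - (6 + (9 - 12)) = -4 - (6 - 3) = -4 - 1*3 = -4 - 3 = -7)
A(1) + s*W = 1² - 25*(-7) = 1 + 175 = 176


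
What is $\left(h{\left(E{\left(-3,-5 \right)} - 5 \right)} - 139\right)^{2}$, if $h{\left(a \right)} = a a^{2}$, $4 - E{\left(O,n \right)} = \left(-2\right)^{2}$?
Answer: $69696$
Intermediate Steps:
$E{\left(O,n \right)} = 0$ ($E{\left(O,n \right)} = 4 - \left(-2\right)^{2} = 4 - 4 = 0$)
$h{\left(a \right)} = a^{3}$
$\left(h{\left(E{\left(-3,-5 \right)} - 5 \right)} - 139\right)^{2} = \left(\left(0 - 5\right)^{3} - 139\right)^{2} = \left(\left(-5\right)^{3} - 139\right)^{2} = \left(-125 - 139\right)^{2} = \left(-264\right)^{2} = 69696$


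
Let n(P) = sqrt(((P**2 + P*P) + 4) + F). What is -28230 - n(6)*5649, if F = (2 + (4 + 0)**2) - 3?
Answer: -28230 - 5649*sqrt(91) ≈ -82118.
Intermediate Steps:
F = 15 (F = (2 + 4**2) - 3 = (2 + 16) - 3 = 18 - 3 = 15)
n(P) = sqrt(19 + 2*P**2) (n(P) = sqrt(((P**2 + P*P) + 4) + 15) = sqrt(((P**2 + P**2) + 4) + 15) = sqrt((2*P**2 + 4) + 15) = sqrt((4 + 2*P**2) + 15) = sqrt(19 + 2*P**2))
-28230 - n(6)*5649 = -28230 - sqrt(19 + 2*6**2)*5649 = -28230 - sqrt(19 + 2*36)*5649 = -28230 - sqrt(19 + 72)*5649 = -28230 - sqrt(91)*5649 = -28230 - 5649*sqrt(91)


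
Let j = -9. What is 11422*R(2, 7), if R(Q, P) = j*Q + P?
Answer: -125642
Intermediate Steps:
R(Q, P) = P - 9*Q (R(Q, P) = -9*Q + P = P - 9*Q)
11422*R(2, 7) = 11422*(7 - 9*2) = 11422*(7 - 18) = 11422*(-11) = -125642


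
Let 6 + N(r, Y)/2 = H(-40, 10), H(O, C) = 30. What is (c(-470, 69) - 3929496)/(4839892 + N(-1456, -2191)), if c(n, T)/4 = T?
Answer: -196461/241997 ≈ -0.81183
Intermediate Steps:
c(n, T) = 4*T
N(r, Y) = 48 (N(r, Y) = -12 + 2*30 = -12 + 60 = 48)
(c(-470, 69) - 3929496)/(4839892 + N(-1456, -2191)) = (4*69 - 3929496)/(4839892 + 48) = (276 - 3929496)/4839940 = -3929220*1/4839940 = -196461/241997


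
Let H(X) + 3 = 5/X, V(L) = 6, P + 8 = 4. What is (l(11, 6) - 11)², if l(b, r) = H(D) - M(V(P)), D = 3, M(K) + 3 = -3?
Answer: 361/9 ≈ 40.111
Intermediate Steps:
P = -4 (P = -8 + 4 = -4)
M(K) = -6 (M(K) = -3 - 3 = -6)
H(X) = -3 + 5/X
l(b, r) = 14/3 (l(b, r) = (-3 + 5/3) - 1*(-6) = (-3 + 5*(⅓)) + 6 = (-3 + 5/3) + 6 = -4/3 + 6 = 14/3)
(l(11, 6) - 11)² = (14/3 - 11)² = (-19/3)² = 361/9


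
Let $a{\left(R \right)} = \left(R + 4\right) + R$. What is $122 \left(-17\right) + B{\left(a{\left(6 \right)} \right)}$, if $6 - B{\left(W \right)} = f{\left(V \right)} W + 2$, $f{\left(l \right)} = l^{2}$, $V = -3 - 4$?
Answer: $-2854$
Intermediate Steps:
$V = -7$
$a{\left(R \right)} = 4 + 2 R$ ($a{\left(R \right)} = \left(4 + R\right) + R = 4 + 2 R$)
$B{\left(W \right)} = 4 - 49 W$ ($B{\left(W \right)} = 6 - \left(\left(-7\right)^{2} W + 2\right) = 6 - \left(49 W + 2\right) = 6 - \left(2 + 49 W\right) = 4 - 49 W$)
$122 \left(-17\right) + B{\left(a{\left(6 \right)} \right)} = 122 \left(-17\right) + \left(4 - 49 \left(4 + 2 \cdot 6\right)\right) = -2074 + \left(4 - 49 \left(4 + 12\right)\right) = -2074 + \left(4 - 784\right) = -2074 - 780 = -2854$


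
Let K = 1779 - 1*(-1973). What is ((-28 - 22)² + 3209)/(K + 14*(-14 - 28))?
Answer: 5709/3164 ≈ 1.8044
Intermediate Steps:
K = 3752 (K = 1779 + 1973 = 3752)
((-28 - 22)² + 3209)/(K + 14*(-14 - 28)) = ((-28 - 22)² + 3209)/(3752 + 14*(-14 - 28)) = ((-50)² + 3209)/(3752 + 14*(-42)) = (2500 + 3209)/(3752 - 588) = 5709/3164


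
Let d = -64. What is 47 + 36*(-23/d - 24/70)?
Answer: 26653/560 ≈ 47.595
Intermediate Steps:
47 + 36*(-23/d - 24/70) = 47 + 36*(-23/(-64) - 24/70) = 47 + 36*(-23*(-1/64) - 24*1/70) = 47 + 36*(23/64 - 12/35) = 47 + 36*(37/2240) = 47 + 333/560 = 26653/560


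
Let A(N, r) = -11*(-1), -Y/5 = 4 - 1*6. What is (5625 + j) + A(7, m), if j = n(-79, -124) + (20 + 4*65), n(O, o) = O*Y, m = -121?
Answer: 5126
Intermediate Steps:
Y = 10 (Y = -5*(4 - 1*6) = -5*(4 - 6) = -5*(-2) = 10)
A(N, r) = 11
n(O, o) = 10*O (n(O, o) = O*10 = 10*O)
j = -510 (j = 10*(-79) + (20 + 4*65) = -790 + (20 + 260) = -790 + 280 = -510)
(5625 + j) + A(7, m) = (5625 - 510) + 11 = 5115 + 11 = 5126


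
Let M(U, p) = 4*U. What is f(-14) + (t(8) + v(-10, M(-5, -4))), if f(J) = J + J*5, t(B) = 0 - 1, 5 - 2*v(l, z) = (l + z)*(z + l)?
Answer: -1065/2 ≈ -532.50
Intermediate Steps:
v(l, z) = 5/2 - (l + z)**2/2 (v(l, z) = 5/2 - (l + z)*(z + l)/2 = 5/2 - (l + z)*(l + z)/2 = 5/2 - (l + z)**2/2)
t(B) = -1
f(J) = 6*J (f(J) = J + 5*J = 6*J)
f(-14) + (t(8) + v(-10, M(-5, -4))) = 6*(-14) + (-1 + (5/2 - (-10 + 4*(-5))**2/2)) = -84 + (-1 + (5/2 - (-10 - 20)**2/2)) = -84 + (-1 + (5/2 - 1/2*(-30)**2)) = -84 + (-1 + (5/2 - 1/2*900)) = -84 + (-1 + (5/2 - 450)) = -84 + (-1 - 895/2) = -84 - 897/2 = -1065/2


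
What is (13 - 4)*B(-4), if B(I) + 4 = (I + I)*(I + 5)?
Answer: -108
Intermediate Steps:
B(I) = -4 + 2*I*(5 + I) (B(I) = -4 + (I + I)*(I + 5) = -4 + (2*I)*(5 + I) = -4 + 2*I*(5 + I))
(13 - 4)*B(-4) = (13 - 4)*(-4 + 2*(-4)² + 10*(-4)) = 9*(-4 + 2*16 - 40) = 9*(-4 + 32 - 40) = 9*(-12) = -108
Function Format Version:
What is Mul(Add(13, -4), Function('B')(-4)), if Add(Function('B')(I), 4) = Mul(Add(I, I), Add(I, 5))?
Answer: -108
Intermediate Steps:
Function('B')(I) = Add(-4, Mul(2, I, Add(5, I))) (Function('B')(I) = Add(-4, Mul(Add(I, I), Add(I, 5))) = Add(-4, Mul(Mul(2, I), Add(5, I))) = Add(-4, Mul(2, I, Add(5, I))))
Mul(Add(13, -4), Function('B')(-4)) = Mul(Add(13, -4), Add(-4, Mul(2, Pow(-4, 2)), Mul(10, -4))) = Mul(9, Add(-4, Mul(2, 16), -40)) = Mul(9, Add(-4, 32, -40)) = Mul(9, -12) = -108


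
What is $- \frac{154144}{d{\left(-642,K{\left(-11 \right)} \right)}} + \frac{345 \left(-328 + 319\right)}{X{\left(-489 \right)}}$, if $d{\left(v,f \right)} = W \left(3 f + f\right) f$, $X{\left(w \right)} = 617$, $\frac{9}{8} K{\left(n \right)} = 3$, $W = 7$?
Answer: $- \frac{26922681}{34552} \approx -779.19$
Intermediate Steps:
$K{\left(n \right)} = \frac{8}{3}$ ($K{\left(n \right)} = \frac{8}{9} \cdot 3 = \frac{8}{3}$)
$d{\left(v,f \right)} = 28 f^{2}$ ($d{\left(v,f \right)} = 7 \left(3 f + f\right) f = 7 \cdot 4 f f = 28 f f = 28 f^{2}$)
$- \frac{154144}{d{\left(-642,K{\left(-11 \right)} \right)}} + \frac{345 \left(-328 + 319\right)}{X{\left(-489 \right)}} = - \frac{154144}{28 \left(\frac{8}{3}\right)^{2}} + \frac{345 \left(-328 + 319\right)}{617} = - \frac{154144}{28 \cdot \frac{64}{9}} + 345 \left(-9\right) \frac{1}{617} = - \frac{154144}{\frac{1792}{9}} - \frac{3105}{617} = \left(-154144\right) \frac{9}{1792} - \frac{3105}{617} = - \frac{43353}{56} - \frac{3105}{617} = - \frac{26922681}{34552}$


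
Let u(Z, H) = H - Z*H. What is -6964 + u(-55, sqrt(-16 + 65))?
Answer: -6572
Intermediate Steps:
u(Z, H) = H - H*Z
-6964 + u(-55, sqrt(-16 + 65)) = -6964 + sqrt(-16 + 65)*(1 - 1*(-55)) = -6964 + sqrt(49)*(1 + 55) = -6964 + 7*56 = -6964 + 392 = -6572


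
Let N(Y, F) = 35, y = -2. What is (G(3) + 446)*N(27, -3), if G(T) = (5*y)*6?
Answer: 13510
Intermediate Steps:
G(T) = -60 (G(T) = (5*(-2))*6 = -10*6 = -60)
(G(3) + 446)*N(27, -3) = (-60 + 446)*35 = 386*35 = 13510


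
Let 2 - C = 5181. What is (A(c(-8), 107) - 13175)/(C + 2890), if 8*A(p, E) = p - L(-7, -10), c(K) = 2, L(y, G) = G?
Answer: 26347/4578 ≈ 5.7551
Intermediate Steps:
C = -5179 (C = 2 - 1*5181 = 2 - 5181 = -5179)
A(p, E) = 5/4 + p/8 (A(p, E) = (p - 1*(-10))/8 = (p + 10)/8 = (10 + p)/8 = 5/4 + p/8)
(A(c(-8), 107) - 13175)/(C + 2890) = ((5/4 + (⅛)*2) - 13175)/(-5179 + 2890) = ((5/4 + ¼) - 13175)/(-2289) = (3/2 - 13175)*(-1/2289) = -26347/2*(-1/2289) = 26347/4578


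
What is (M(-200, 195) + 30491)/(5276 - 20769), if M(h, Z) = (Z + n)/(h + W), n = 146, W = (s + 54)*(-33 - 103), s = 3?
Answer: -242464091/123200336 ≈ -1.9680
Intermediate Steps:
W = -7752 (W = (3 + 54)*(-33 - 103) = 57*(-136) = -7752)
M(h, Z) = (146 + Z)/(-7752 + h) (M(h, Z) = (Z + 146)/(h - 7752) = (146 + Z)/(-7752 + h))
(M(-200, 195) + 30491)/(5276 - 20769) = ((146 + 195)/(-7752 - 200) + 30491)/(5276 - 20769) = (341/(-7952) + 30491)/(-15493) = (-1/7952*341 + 30491)*(-1/15493) = (-341/7952 + 30491)*(-1/15493) = (242464091/7952)*(-1/15493) = -242464091/123200336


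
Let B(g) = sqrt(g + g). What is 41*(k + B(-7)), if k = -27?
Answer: -1107 + 41*I*sqrt(14) ≈ -1107.0 + 153.41*I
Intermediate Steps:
B(g) = sqrt(2)*sqrt(g) (B(g) = sqrt(2*g) = sqrt(2)*sqrt(g))
41*(k + B(-7)) = 41*(-27 + sqrt(2)*sqrt(-7)) = 41*(-27 + sqrt(2)*(I*sqrt(7))) = 41*(-27 + I*sqrt(14)) = -1107 + 41*I*sqrt(14)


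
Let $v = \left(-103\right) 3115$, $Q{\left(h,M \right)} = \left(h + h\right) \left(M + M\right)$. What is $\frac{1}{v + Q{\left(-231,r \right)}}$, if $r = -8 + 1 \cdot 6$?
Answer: $- \frac{1}{318997} \approx -3.1348 \cdot 10^{-6}$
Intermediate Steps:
$r = -2$ ($r = -8 + 6 = -2$)
$Q{\left(h,M \right)} = 4 M h$ ($Q{\left(h,M \right)} = 2 h 2 M = 4 M h$)
$v = -320845$
$\frac{1}{v + Q{\left(-231,r \right)}} = \frac{1}{-320845 + 4 \left(-2\right) \left(-231\right)} = \frac{1}{-320845 + 1848} = \frac{1}{-318997} = - \frac{1}{318997}$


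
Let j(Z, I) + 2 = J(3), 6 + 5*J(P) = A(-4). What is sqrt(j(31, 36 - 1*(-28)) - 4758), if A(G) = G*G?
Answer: I*sqrt(4758) ≈ 68.978*I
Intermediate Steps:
A(G) = G**2
J(P) = 2 (J(P) = -6/5 + (1/5)*(-4)**2 = -6/5 + (1/5)*16 = -6/5 + 16/5 = 2)
j(Z, I) = 0 (j(Z, I) = -2 + 2 = 0)
sqrt(j(31, 36 - 1*(-28)) - 4758) = sqrt(0 - 4758) = sqrt(-4758) = I*sqrt(4758)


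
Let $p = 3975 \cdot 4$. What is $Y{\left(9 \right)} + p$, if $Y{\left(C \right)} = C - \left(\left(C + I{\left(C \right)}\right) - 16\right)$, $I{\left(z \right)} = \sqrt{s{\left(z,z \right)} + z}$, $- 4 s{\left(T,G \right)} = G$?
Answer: $15916 - \frac{3 \sqrt{3}}{2} \approx 15913.0$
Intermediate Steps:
$s{\left(T,G \right)} = - \frac{G}{4}$
$I{\left(z \right)} = \frac{\sqrt{3} \sqrt{z}}{2}$ ($I{\left(z \right)} = \sqrt{- \frac{z}{4} + z} = \sqrt{\frac{3 z}{4}} = \frac{\sqrt{3} \sqrt{z}}{2}$)
$p = 15900$
$Y{\left(C \right)} = 16 - \frac{\sqrt{3} \sqrt{C}}{2}$ ($Y{\left(C \right)} = C - \left(\left(C + \frac{\sqrt{3} \sqrt{C}}{2}\right) - 16\right) = C - \left(-16 + C + \frac{\sqrt{3} \sqrt{C}}{2}\right) = 16 - \frac{\sqrt{3} \sqrt{C}}{2}$)
$Y{\left(9 \right)} + p = \left(16 - \frac{\sqrt{3} \sqrt{9}}{2}\right) + 15900 = \left(16 - \frac{1}{2} \sqrt{3} \cdot 3\right) + 15900 = \left(16 - \frac{3 \sqrt{3}}{2}\right) + 15900 = 15916 - \frac{3 \sqrt{3}}{2}$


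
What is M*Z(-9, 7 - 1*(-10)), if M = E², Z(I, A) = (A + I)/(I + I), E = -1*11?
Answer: -484/9 ≈ -53.778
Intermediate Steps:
E = -11
Z(I, A) = (A + I)/(2*I) (Z(I, A) = (A + I)/((2*I)) = (A + I)*(1/(2*I)) = (A + I)/(2*I))
M = 121 (M = (-11)² = 121)
M*Z(-9, 7 - 1*(-10)) = 121*((½)*((7 - 1*(-10)) - 9)/(-9)) = 121*((½)*(-⅑)*((7 + 10) - 9)) = 121*((½)*(-⅑)*(17 - 9)) = 121*((½)*(-⅑)*8) = 121*(-4/9) = -484/9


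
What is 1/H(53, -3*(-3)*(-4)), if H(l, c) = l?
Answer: 1/53 ≈ 0.018868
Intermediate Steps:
1/H(53, -3*(-3)*(-4)) = 1/53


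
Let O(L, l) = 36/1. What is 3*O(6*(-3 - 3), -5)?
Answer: 108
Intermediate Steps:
O(L, l) = 36 (O(L, l) = 36*1 = 36)
3*O(6*(-3 - 3), -5) = 3*36 = 108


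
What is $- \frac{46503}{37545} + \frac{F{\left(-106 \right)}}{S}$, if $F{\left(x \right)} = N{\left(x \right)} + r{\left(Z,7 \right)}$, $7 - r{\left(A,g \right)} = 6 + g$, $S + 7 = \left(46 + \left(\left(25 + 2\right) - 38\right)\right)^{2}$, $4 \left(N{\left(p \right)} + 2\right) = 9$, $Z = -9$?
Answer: $- \frac{75808717}{60973080} \approx -1.2433$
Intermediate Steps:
$N{\left(p \right)} = \frac{1}{4}$ ($N{\left(p \right)} = -2 + \frac{1}{4} \cdot 9 = -2 + \frac{9}{4} = \frac{1}{4}$)
$S = 1218$ ($S = -7 + \left(46 + \left(\left(25 + 2\right) - 38\right)\right)^{2} = -7 + \left(46 + \left(27 - 38\right)\right)^{2} = -7 + \left(46 - 11\right)^{2} = -7 + 35^{2} = -7 + 1225 = 1218$)
$r{\left(A,g \right)} = 1 - g$ ($r{\left(A,g \right)} = 7 - \left(6 + g\right) = 1 - g$)
$F{\left(x \right)} = - \frac{23}{4}$ ($F{\left(x \right)} = \frac{1}{4} + \left(1 - 7\right) = \frac{1}{4} - 6 = - \frac{23}{4}$)
$- \frac{46503}{37545} + \frac{F{\left(-106 \right)}}{S} = - \frac{46503}{37545} - \frac{23}{4 \cdot 1218} = \left(-46503\right) \frac{1}{37545} - \frac{23}{4872} = - \frac{15501}{12515} - \frac{23}{4872} = - \frac{75808717}{60973080}$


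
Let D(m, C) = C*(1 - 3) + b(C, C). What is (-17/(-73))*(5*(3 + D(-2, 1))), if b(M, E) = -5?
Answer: -340/73 ≈ -4.6575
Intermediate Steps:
D(m, C) = -5 - 2*C (D(m, C) = C*(1 - 3) - 5 = C*(-2) - 5 = -2*C - 5 = -5 - 2*C)
(-17/(-73))*(5*(3 + D(-2, 1))) = (-17/(-73))*(5*(3 + (-5 - 2*1))) = (-1/73*(-17))*(5*(3 + (-5 - 2))) = 17*(5*(3 - 7))/73 = 17*(5*(-4))/73 = (17/73)*(-20) = -340/73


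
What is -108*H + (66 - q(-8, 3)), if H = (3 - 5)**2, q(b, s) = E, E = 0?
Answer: -366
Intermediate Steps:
q(b, s) = 0
H = 4 (H = (-2)**2 = 4)
-108*H + (66 - q(-8, 3)) = -108*4 + (66 - 1*0) = -432 + (66 + 0) = -432 + 66 = -366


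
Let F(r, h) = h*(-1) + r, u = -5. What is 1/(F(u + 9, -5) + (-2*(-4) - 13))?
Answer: 1/4 ≈ 0.25000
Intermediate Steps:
F(r, h) = r - h (F(r, h) = -h + r = r - h)
1/(F(u + 9, -5) + (-2*(-4) - 13)) = 1/(((-5 + 9) - 1*(-5)) + (-2*(-4) - 13)) = 1/((4 + 5) + (8 - 13)) = 1/(9 - 5) = 1/4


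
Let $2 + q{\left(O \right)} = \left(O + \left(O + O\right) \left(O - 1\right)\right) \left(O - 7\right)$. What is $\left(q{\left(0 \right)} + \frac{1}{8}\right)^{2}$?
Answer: $\frac{225}{64} \approx 3.5156$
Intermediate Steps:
$q{\left(O \right)} = -2 + \left(-7 + O\right) \left(O + 2 O \left(-1 + O\right)\right)$ ($q{\left(O \right)} = -2 + \left(O + \left(O + O\right) \left(O - 1\right)\right) \left(O - 7\right) = -2 + \left(O + 2 O \left(-1 + O\right)\right) \left(-7 + O\right) = -2 + \left(-7 + O\right) \left(O + 2 O \left(-1 + O\right)\right)$)
$\left(q{\left(0 \right)} + \frac{1}{8}\right)^{2} = \left(\left(-2 - 15 \cdot 0^{2} + 2 \cdot 0^{3} + 7 \cdot 0\right) + \frac{1}{8}\right)^{2} = \left(\left(-2 - 0 + 2 \cdot 0 + 0\right) + \frac{1}{8}\right)^{2} = \left(\left(-2 + 0 + 0 + 0\right) + \frac{1}{8}\right)^{2} = \left(-2 + \frac{1}{8}\right)^{2} = \left(- \frac{15}{8}\right)^{2} = \frac{225}{64}$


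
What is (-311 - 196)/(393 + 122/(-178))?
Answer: -45123/34916 ≈ -1.2923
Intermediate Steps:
(-311 - 196)/(393 + 122/(-178)) = -507/(393 + 122*(-1/178)) = -507/(393 - 61/89) = -507/34916/89 = -507*89/34916 = -45123/34916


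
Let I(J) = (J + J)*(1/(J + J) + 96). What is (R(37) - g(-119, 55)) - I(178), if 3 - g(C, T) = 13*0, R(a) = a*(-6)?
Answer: -34402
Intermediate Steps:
R(a) = -6*a
g(C, T) = 3 (g(C, T) = 3 - 13*0 = 3 - 1*0 = 3 + 0 = 3)
I(J) = 2*J*(96 + 1/(2*J)) (I(J) = (2*J)*(1/(2*J) + 96) = (2*J)*(96 + 1/(2*J)) = 2*J*(96 + 1/(2*J)))
(R(37) - g(-119, 55)) - I(178) = (-6*37 - 1*3) - (1 + 192*178) = (-222 - 3) - (1 + 34176) = -225 - 1*34177 = -225 - 34177 = -34402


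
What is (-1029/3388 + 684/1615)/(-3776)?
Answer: -4929/155344640 ≈ -3.1729e-5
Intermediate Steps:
(-1029/3388 + 684/1615)/(-3776) = (-1029*1/3388 + 684*(1/1615))*(-1/3776) = (-147/484 + 36/85)*(-1/3776) = (4929/41140)*(-1/3776) = -4929/155344640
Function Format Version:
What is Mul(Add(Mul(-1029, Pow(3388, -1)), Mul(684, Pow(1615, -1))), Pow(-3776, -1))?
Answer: Rational(-4929, 155344640) ≈ -3.1729e-5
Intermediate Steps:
Mul(Add(Mul(-1029, Pow(3388, -1)), Mul(684, Pow(1615, -1))), Pow(-3776, -1)) = Mul(Add(Mul(-1029, Rational(1, 3388)), Mul(684, Rational(1, 1615))), Rational(-1, 3776)) = Mul(Add(Rational(-147, 484), Rational(36, 85)), Rational(-1, 3776)) = Mul(Rational(4929, 41140), Rational(-1, 3776)) = Rational(-4929, 155344640)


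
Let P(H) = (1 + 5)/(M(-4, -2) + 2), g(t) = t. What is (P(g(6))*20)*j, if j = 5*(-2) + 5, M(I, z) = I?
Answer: 300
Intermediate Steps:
j = -5 (j = -10 + 5 = -5)
P(H) = -3 (P(H) = (1 + 5)/(-4 + 2) = 6/(-2) = 6*(-1/2) = -3)
(P(g(6))*20)*j = -3*20*(-5) = -60*(-5) = 300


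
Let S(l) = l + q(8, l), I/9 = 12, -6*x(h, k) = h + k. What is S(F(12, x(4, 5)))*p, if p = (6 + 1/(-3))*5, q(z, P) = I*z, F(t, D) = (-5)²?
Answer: 75565/3 ≈ 25188.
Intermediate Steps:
x(h, k) = -h/6 - k/6 (x(h, k) = -(h + k)/6 = -h/6 - k/6)
F(t, D) = 25
I = 108 (I = 9*12 = 108)
q(z, P) = 108*z
S(l) = 864 + l (S(l) = l + 108*8 = l + 864 = 864 + l)
p = 85/3 (p = (6 - ⅓)*5 = (17/3)*5 = 85/3 ≈ 28.333)
S(F(12, x(4, 5)))*p = (864 + 25)*(85/3) = 889*(85/3) = 75565/3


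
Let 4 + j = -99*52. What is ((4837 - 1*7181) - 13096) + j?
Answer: -20592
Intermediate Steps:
j = -5152 (j = -4 - 99*52 = -4 - 5148 = -5152)
((4837 - 1*7181) - 13096) + j = ((4837 - 1*7181) - 13096) - 5152 = ((4837 - 7181) - 13096) - 5152 = (-2344 - 13096) - 5152 = -15440 - 5152 = -20592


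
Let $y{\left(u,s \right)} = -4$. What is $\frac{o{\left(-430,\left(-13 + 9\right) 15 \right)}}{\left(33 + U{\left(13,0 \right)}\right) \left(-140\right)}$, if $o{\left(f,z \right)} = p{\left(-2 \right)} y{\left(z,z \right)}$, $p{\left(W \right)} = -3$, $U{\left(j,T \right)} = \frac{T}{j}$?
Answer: $- \frac{1}{385} \approx -0.0025974$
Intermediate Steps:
$o{\left(f,z \right)} = 12$ ($o{\left(f,z \right)} = \left(-3\right) \left(-4\right) = 12$)
$\frac{o{\left(-430,\left(-13 + 9\right) 15 \right)}}{\left(33 + U{\left(13,0 \right)}\right) \left(-140\right)} = \frac{12}{\left(33 + \frac{0}{13}\right) \left(-140\right)} = \frac{12}{\left(33 + 0 \cdot \frac{1}{13}\right) \left(-140\right)} = \frac{12}{\left(33 + 0\right) \left(-140\right)} = \frac{12}{33 \left(-140\right)} = \frac{12}{-4620} = 12 \left(- \frac{1}{4620}\right) = - \frac{1}{385}$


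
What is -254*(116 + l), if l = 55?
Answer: -43434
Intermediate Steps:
-254*(116 + l) = -254*(116 + 55) = -254*171 = -43434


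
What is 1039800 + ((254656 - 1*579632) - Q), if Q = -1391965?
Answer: 2106789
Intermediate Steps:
1039800 + ((254656 - 1*579632) - Q) = 1039800 + ((254656 - 1*579632) - 1*(-1391965)) = 1039800 + ((254656 - 579632) + 1391965) = 1039800 + (-324976 + 1391965) = 1039800 + 1066989 = 2106789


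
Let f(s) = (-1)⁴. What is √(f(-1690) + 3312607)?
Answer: 4*√207038 ≈ 1820.1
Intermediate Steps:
f(s) = 1
√(f(-1690) + 3312607) = √(1 + 3312607) = √3312608 = 4*√207038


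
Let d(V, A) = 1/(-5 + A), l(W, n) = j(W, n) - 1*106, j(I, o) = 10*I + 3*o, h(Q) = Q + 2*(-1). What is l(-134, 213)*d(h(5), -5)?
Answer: 807/10 ≈ 80.700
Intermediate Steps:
h(Q) = -2 + Q (h(Q) = Q - 2 = -2 + Q)
j(I, o) = 3*o + 10*I
l(W, n) = -106 + 3*n + 10*W (l(W, n) = (3*n + 10*W) - 1*106 = (3*n + 10*W) - 106 = -106 + 3*n + 10*W)
l(-134, 213)*d(h(5), -5) = (-106 + 3*213 + 10*(-134))/(-5 - 5) = (-106 + 639 - 1340)/(-10) = -807*(-⅒) = 807/10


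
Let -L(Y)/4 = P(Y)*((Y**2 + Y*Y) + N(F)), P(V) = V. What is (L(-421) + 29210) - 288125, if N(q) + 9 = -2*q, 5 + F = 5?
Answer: 596673617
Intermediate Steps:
F = 0 (F = -5 + 5 = 0)
N(q) = -9 - 2*q
L(Y) = -4*Y*(-9 + 2*Y**2) (L(Y) = -4*Y*((Y**2 + Y*Y) + (-9 - 2*0)) = -4*Y*((Y**2 + Y**2) + (-9 + 0)) = -4*Y*(2*Y**2 - 9) = -4*Y*(-9 + 2*Y**2))
(L(-421) + 29210) - 288125 = ((-8*(-421)**3 + 36*(-421)) + 29210) - 288125 = ((-8*(-74618461) - 15156) + 29210) - 288125 = ((596947688 - 15156) + 29210) - 288125 = (596932532 + 29210) - 288125 = 596961742 - 288125 = 596673617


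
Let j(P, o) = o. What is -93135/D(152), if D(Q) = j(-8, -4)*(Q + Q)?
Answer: 93135/1216 ≈ 76.591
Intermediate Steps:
D(Q) = -8*Q (D(Q) = -4*(Q + Q) = -8*Q)
-93135/D(152) = -93135/((-8*152)) = -93135/(-1216) = -93135*(-1/1216) = 93135/1216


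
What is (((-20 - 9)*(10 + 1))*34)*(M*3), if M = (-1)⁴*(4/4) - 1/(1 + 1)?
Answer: -16269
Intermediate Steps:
M = ½ (M = 1*(4*(¼)) - 1/2 = 1*1 - 1*½ = 1 - ½ = ½ ≈ 0.50000)
(((-20 - 9)*(10 + 1))*34)*(M*3) = (((-20 - 9)*(10 + 1))*34)*((½)*3) = (-29*11*34)*(3/2) = -319*34*(3/2) = -10846*3/2 = -16269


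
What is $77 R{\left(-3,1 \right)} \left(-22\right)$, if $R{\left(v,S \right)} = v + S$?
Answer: $3388$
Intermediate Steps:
$R{\left(v,S \right)} = S + v$
$77 R{\left(-3,1 \right)} \left(-22\right) = 77 \left(1 - 3\right) \left(-22\right) = 77 \left(\left(-2\right) \left(-22\right)\right) = 77 \cdot 44 = 3388$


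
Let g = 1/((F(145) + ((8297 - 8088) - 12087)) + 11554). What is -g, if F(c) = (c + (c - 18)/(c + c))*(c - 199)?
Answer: 145/1185759 ≈ 0.00012228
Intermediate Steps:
F(c) = (-199 + c)*(c + (-18 + c)/(2*c)) (F(c) = (c + (-18 + c)/((2*c)))*(-199 + c) = (c + (-18 + c)*(1/(2*c)))*(-199 + c) = (c + (-18 + c)/(2*c))*(-199 + c) = (-199 + c)*(c + (-18 + c)/(2*c)))
g = -145/1185759 (g = 1/(((-217/2 + 145**2 + 1791/145 - 397/2*145) + ((8297 - 8088) - 12087)) + 11554) = 1/(((-217/2 + 21025 + 1791*(1/145) - 57565/2) + (209 - 12087)) + 11554) = 1/(((-217/2 + 21025 + 1791/145 - 57565/2) - 11878) + 11554) = 1/((-1138779/145 - 11878) + 11554) = 1/(-2861089/145 + 11554) = 1/(-1185759/145) = -145/1185759 ≈ -0.00012228)
-g = -1*(-145/1185759) = 145/1185759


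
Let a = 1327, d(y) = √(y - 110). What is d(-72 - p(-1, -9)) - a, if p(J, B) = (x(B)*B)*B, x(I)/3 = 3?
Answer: -1327 + I*√911 ≈ -1327.0 + 30.183*I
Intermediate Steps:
x(I) = 9 (x(I) = 3*3 = 9)
p(J, B) = 9*B² (p(J, B) = (9*B)*B = 9*B²)
d(y) = √(-110 + y)
d(-72 - p(-1, -9)) - a = √(-110 + (-72 - 9*(-9)²)) - 1*1327 = √(-110 + (-72 - 9*81)) - 1327 = √(-110 + (-72 - 1*729)) - 1327 = √(-110 + (-72 - 729)) - 1327 = √(-110 - 801) - 1327 = √(-911) - 1327 = I*√911 - 1327 = -1327 + I*√911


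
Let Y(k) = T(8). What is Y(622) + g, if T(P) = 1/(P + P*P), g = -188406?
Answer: -13565231/72 ≈ -1.8841e+5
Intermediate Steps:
T(P) = 1/(P + P**2)
Y(k) = 1/72 (Y(k) = 1/(8*(1 + 8)) = (1/8)/9 = (1/8)*(1/9) = 1/72)
Y(622) + g = 1/72 - 188406 = -13565231/72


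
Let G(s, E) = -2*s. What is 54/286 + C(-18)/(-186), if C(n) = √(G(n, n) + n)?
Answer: 27/143 - √2/62 ≈ 0.16600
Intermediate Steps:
C(n) = √(-n) (C(n) = √(-2*n + n) = √(-n))
54/286 + C(-18)/(-186) = 54/286 + √(-1*(-18))/(-186) = 54*(1/286) + √18*(-1/186) = 27/143 + (3*√2)*(-1/186) = 27/143 - √2/62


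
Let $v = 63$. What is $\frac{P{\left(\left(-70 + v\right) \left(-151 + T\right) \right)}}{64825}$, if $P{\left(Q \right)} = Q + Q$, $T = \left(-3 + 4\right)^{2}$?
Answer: $\frac{84}{2593} \approx 0.032395$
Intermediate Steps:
$T = 1$ ($T = 1^{2} = 1$)
$P{\left(Q \right)} = 2 Q$
$\frac{P{\left(\left(-70 + v\right) \left(-151 + T\right) \right)}}{64825} = \frac{2 \left(-70 + 63\right) \left(-151 + 1\right)}{64825} = 2 \left(\left(-7\right) \left(-150\right)\right) \frac{1}{64825} = 2 \cdot 1050 \cdot \frac{1}{64825} = 2100 \cdot \frac{1}{64825} = \frac{84}{2593}$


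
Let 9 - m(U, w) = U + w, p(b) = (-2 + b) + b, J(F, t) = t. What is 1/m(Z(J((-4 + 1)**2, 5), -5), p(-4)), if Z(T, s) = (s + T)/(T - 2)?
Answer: 1/19 ≈ 0.052632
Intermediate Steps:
p(b) = -2 + 2*b
Z(T, s) = (T + s)/(-2 + T)
m(U, w) = 9 - U - w (m(U, w) = 9 - (U + w) = 9 + (-U - w) = 9 - U - w)
1/m(Z(J((-4 + 1)**2, 5), -5), p(-4)) = 1/(9 - (5 - 5)/(-2 + 5) - (-2 + 2*(-4))) = 1/(9 - 0/3 - (-2 - 8)) = 1/(9 - 0/3 - 1*(-10)) = 1/(9 - 1*0 + 10) = 1/(9 + 0 + 10) = 1/19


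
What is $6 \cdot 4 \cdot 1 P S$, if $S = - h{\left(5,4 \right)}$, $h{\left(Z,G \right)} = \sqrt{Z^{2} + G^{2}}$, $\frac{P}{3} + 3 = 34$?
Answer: $- 2232 \sqrt{41} \approx -14292.0$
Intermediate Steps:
$P = 93$ ($P = -9 + 3 \cdot 34 = -9 + 102 = 93$)
$h{\left(Z,G \right)} = \sqrt{G^{2} + Z^{2}}$
$S = - \sqrt{41}$ ($S = - \sqrt{4^{2} + 5^{2}} = - \sqrt{16 + 25} = - \sqrt{41} \approx -6.4031$)
$6 \cdot 4 \cdot 1 P S = 6 \cdot 4 \cdot 1 \cdot 93 \left(- \sqrt{41}\right) = 24 \cdot 1 \cdot 93 \left(- \sqrt{41}\right) = 24 \cdot 93 \left(- \sqrt{41}\right) = 2232 \left(- \sqrt{41}\right) = - 2232 \sqrt{41}$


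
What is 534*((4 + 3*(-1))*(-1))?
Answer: -534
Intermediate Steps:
534*((4 + 3*(-1))*(-1)) = 534*((4 - 3)*(-1)) = 534*(1*(-1)) = 534*(-1) = -534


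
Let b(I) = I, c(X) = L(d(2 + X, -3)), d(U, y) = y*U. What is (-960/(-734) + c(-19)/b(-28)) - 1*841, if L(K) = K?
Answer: -8647393/10276 ≈ -841.51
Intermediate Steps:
d(U, y) = U*y
c(X) = -6 - 3*X (c(X) = (2 + X)*(-3) = -6 - 3*X)
(-960/(-734) + c(-19)/b(-28)) - 1*841 = (-960/(-734) + (-6 - 3*(-19))/(-28)) - 1*841 = (-960*(-1/734) + (-6 + 57)*(-1/28)) - 841 = (480/367 + 51*(-1/28)) - 841 = (480/367 - 51/28) - 841 = -5277/10276 - 841 = -8647393/10276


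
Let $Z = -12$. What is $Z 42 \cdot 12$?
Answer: $-6048$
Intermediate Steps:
$Z 42 \cdot 12 = \left(-12\right) 42 \cdot 12 = \left(-504\right) 12 = -6048$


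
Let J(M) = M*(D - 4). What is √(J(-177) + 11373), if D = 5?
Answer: 6*√311 ≈ 105.81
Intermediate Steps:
J(M) = M (J(M) = M*(5 - 4) = M*1 = M)
√(J(-177) + 11373) = √(-177 + 11373) = √11196 = 6*√311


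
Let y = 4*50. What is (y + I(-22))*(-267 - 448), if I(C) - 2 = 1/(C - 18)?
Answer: -1155297/8 ≈ -1.4441e+5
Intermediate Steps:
I(C) = 2 + 1/(-18 + C) (I(C) = 2 + 1/(C - 18) = 2 + 1/(-18 + C))
y = 200
(y + I(-22))*(-267 - 448) = (200 + (-35 + 2*(-22))/(-18 - 22))*(-267 - 448) = (200 + (-35 - 44)/(-40))*(-715) = (200 - 1/40*(-79))*(-715) = (200 + 79/40)*(-715) = (8079/40)*(-715) = -1155297/8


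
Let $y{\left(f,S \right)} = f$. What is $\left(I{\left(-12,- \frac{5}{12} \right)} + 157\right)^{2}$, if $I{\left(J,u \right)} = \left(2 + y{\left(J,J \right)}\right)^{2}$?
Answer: $66049$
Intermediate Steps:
$I{\left(J,u \right)} = \left(2 + J\right)^{2}$
$\left(I{\left(-12,- \frac{5}{12} \right)} + 157\right)^{2} = \left(\left(2 - 12\right)^{2} + 157\right)^{2} = \left(\left(-10\right)^{2} + 157\right)^{2} = \left(100 + 157\right)^{2} = 257^{2} = 66049$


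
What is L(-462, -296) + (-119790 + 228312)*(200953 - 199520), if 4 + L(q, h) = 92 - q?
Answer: 155512576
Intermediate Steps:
L(q, h) = 88 - q (L(q, h) = -4 + (92 - q) = 88 - q)
L(-462, -296) + (-119790 + 228312)*(200953 - 199520) = (88 - 1*(-462)) + (-119790 + 228312)*(200953 - 199520) = (88 + 462) + 108522*1433 = 550 + 155512026 = 155512576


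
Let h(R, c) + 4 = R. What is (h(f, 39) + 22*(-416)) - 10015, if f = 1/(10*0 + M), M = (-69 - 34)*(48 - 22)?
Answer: -51339939/2678 ≈ -19171.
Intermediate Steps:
M = -2678 (M = -103*26 = -2678)
f = -1/2678 (f = 1/(10*0 - 2678) = 1/(0 - 2678) = 1/(-2678) = -1/2678 ≈ -0.00037341)
h(R, c) = -4 + R
(h(f, 39) + 22*(-416)) - 10015 = ((-4 - 1/2678) + 22*(-416)) - 10015 = (-10713/2678 - 9152) - 10015 = -24519769/2678 - 10015 = -51339939/2678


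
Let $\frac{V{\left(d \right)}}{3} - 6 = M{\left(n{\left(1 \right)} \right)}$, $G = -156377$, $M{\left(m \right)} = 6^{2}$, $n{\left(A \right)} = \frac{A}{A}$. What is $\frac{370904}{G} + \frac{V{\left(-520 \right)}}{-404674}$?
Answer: $- \frac{75057454399}{31640853049} \approx -2.3722$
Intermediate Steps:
$n{\left(A \right)} = 1$
$M{\left(m \right)} = 36$
$V{\left(d \right)} = 126$ ($V{\left(d \right)} = 18 + 3 \cdot 36 = 18 + 108 = 126$)
$\frac{370904}{G} + \frac{V{\left(-520 \right)}}{-404674} = \frac{370904}{-156377} + \frac{126}{-404674} = 370904 \left(- \frac{1}{156377}\right) + 126 \left(- \frac{1}{404674}\right) = - \frac{370904}{156377} - \frac{63}{202337} = - \frac{75057454399}{31640853049}$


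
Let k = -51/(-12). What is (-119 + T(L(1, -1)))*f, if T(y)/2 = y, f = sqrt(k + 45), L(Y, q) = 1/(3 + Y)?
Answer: -237*sqrt(197)/4 ≈ -831.61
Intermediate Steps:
k = 17/4 (k = -51*(-1/12) = 17/4 ≈ 4.2500)
f = sqrt(197)/2 (f = sqrt(17/4 + 45) = sqrt(197/4) = sqrt(197)/2 ≈ 7.0178)
T(y) = 2*y
(-119 + T(L(1, -1)))*f = (-119 + 2/(3 + 1))*(sqrt(197)/2) = (-119 + 2/4)*(sqrt(197)/2) = (-119 + 2*(1/4))*(sqrt(197)/2) = (-119 + 1/2)*(sqrt(197)/2) = -237*sqrt(197)/4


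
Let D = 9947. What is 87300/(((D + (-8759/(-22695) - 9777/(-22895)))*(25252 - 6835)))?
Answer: 3024083785500/6346380047572061 ≈ 0.00047651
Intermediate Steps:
87300/(((D + (-8759/(-22695) - 9777/(-22895)))*(25252 - 6835))) = 87300/(((9947 + (-8759/(-22695) - 9777/(-22895)))*(25252 - 6835))) = 87300/(((9947 + (-8759*(-1/22695) - 9777*(-1/22895)))*18417)) = 87300/(((9947 + (8759/22695 + 9777/22895))*18417)) = 87300/(((9947 + 84485264/103920405)*18417)) = 87300/(((1033780753799/103920405)*18417)) = 87300/(6346380047572061/34640135) = 87300*(34640135/6346380047572061) = 3024083785500/6346380047572061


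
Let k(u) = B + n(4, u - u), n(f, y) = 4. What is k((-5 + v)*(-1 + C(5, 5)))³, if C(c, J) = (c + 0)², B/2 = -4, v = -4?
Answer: -64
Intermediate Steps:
B = -8 (B = 2*(-4) = -8)
C(c, J) = c²
k(u) = -4 (k(u) = -8 + 4 = -4)
k((-5 + v)*(-1 + C(5, 5)))³ = (-4)³ = -64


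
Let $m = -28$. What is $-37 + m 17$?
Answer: $-513$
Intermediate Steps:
$-37 + m 17 = -37 - 476 = -513$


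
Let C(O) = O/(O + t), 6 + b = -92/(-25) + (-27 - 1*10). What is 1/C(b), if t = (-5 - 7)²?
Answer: -2617/983 ≈ -2.6623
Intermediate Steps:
t = 144 (t = (-12)² = 144)
b = -983/25 (b = -6 + (-92/(-25) + (-27 - 1*10)) = -6 + (-92*(-1)/25 + (-27 - 10)) = -6 + (-4*(-23/25) - 37) = -6 + (92/25 - 37) = -6 - 833/25 = -983/25 ≈ -39.320)
C(O) = O/(144 + O) (C(O) = O/(O + 144) = O/(144 + O))
1/C(b) = 1/(-983/(25*(144 - 983/25))) = 1/(-983/(25*2617/25)) = 1/(-983/25*25/2617) = 1/(-983/2617) = -2617/983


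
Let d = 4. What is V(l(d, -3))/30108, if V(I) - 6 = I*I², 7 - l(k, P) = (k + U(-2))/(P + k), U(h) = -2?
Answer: 131/30108 ≈ 0.0043510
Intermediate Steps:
l(k, P) = 7 - (-2 + k)/(P + k) (l(k, P) = 7 - (k - 2)/(P + k) = 7 - (-2 + k)/(P + k))
V(I) = 6 + I³ (V(I) = 6 + I*I² = 6 + I³)
V(l(d, -3))/30108 = (6 + ((2 + 6*4 + 7*(-3))/(-3 + 4))³)/30108 = (6 + ((2 + 24 - 21)/1)³)*(1/30108) = (6 + (1*5)³)*(1/30108) = (6 + 5³)*(1/30108) = (6 + 125)*(1/30108) = 131*(1/30108) = 131/30108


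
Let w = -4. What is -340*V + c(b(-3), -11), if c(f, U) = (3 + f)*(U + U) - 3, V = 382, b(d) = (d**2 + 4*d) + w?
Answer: -129795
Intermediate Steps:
b(d) = -4 + d**2 + 4*d (b(d) = (d**2 + 4*d) - 4 = -4 + d**2 + 4*d)
c(f, U) = -3 + 2*U*(3 + f) (c(f, U) = (3 + f)*(2*U) - 3 = 2*U*(3 + f) - 3 = -3 + 2*U*(3 + f))
-340*V + c(b(-3), -11) = -340*382 + (-3 + 6*(-11) + 2*(-11)*(-4 + (-3)**2 + 4*(-3))) = -129880 + (-3 - 66 + 2*(-11)*(-4 + 9 - 12)) = -129880 + (-3 - 66 + 2*(-11)*(-7)) = -129880 + (-3 - 66 + 154) = -129880 + 85 = -129795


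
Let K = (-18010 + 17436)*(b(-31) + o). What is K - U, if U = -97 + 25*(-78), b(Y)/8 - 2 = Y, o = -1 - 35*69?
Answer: 1521999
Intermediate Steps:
o = -2416 (o = -1 - 2415 = -2416)
b(Y) = 16 + 8*Y
U = -2047 (U = -97 - 1950 = -2047)
K = 1519952 (K = (-18010 + 17436)*((16 + 8*(-31)) - 2416) = -574*((16 - 248) - 2416) = -574*(-232 - 2416) = -574*(-2648) = 1519952)
K - U = 1519952 - 1*(-2047) = 1519952 + 2047 = 1521999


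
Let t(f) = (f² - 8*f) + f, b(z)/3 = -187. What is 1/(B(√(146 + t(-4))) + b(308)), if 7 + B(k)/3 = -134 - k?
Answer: -164/161091 + √190/322182 ≈ -0.00097527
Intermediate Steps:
b(z) = -561 (b(z) = 3*(-187) = -561)
t(f) = f² - 7*f
B(k) = -423 - 3*k (B(k) = -21 + 3*(-134 - k) = -21 + (-402 - 3*k) = -423 - 3*k)
1/(B(√(146 + t(-4))) + b(308)) = 1/((-423 - 3*√(146 - 4*(-7 - 4))) - 561) = 1/((-423 - 3*√(146 - 4*(-11))) - 561) = 1/((-423 - 3*√(146 + 44)) - 561) = 1/((-423 - 3*√190) - 561) = 1/(-984 - 3*√190)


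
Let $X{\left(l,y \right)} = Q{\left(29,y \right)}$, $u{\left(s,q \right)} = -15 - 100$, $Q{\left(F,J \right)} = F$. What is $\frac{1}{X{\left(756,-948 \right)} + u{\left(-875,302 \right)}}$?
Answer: $- \frac{1}{86} \approx -0.011628$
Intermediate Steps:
$u{\left(s,q \right)} = -115$ ($u{\left(s,q \right)} = -15 - 100 = -115$)
$X{\left(l,y \right)} = 29$
$\frac{1}{X{\left(756,-948 \right)} + u{\left(-875,302 \right)}} = \frac{1}{29 - 115} = \frac{1}{-86} = - \frac{1}{86}$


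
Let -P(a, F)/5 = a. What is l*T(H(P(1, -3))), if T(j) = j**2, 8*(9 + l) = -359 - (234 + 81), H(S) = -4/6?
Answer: -373/9 ≈ -41.444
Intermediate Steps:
P(a, F) = -5*a
H(S) = -2/3 (H(S) = -4*1/6 = -2/3)
l = -373/4 (l = -9 + (-359 - (234 + 81))/8 = -9 + (-359 - 1*315)/8 = -9 + (-359 - 315)/8 = -9 + (1/8)*(-674) = -9 - 337/4 = -373/4 ≈ -93.250)
l*T(H(P(1, -3))) = -373*(-2/3)**2/4 = -373/4*4/9 = -373/9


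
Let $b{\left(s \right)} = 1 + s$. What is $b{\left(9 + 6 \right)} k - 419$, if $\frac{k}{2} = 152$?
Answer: $4445$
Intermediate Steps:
$k = 304$ ($k = 2 \cdot 152 = 304$)
$b{\left(9 + 6 \right)} k - 419 = \left(1 + \left(9 + 6\right)\right) 304 - 419 = \left(1 + 15\right) 304 - 419 = 16 \cdot 304 - 419 = 4864 - 419 = 4445$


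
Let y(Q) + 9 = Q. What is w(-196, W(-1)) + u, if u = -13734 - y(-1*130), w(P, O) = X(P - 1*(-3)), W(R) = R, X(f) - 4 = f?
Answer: -13784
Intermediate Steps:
y(Q) = -9 + Q
X(f) = 4 + f
w(P, O) = 7 + P (w(P, O) = 4 + (P - 1*(-3)) = 4 + (P + 3) = 4 + (3 + P) = 7 + P)
u = -13595 (u = -13734 - (-9 - 1*130) = -13734 - (-9 - 130) = -13734 - 1*(-139) = -13734 + 139 = -13595)
w(-196, W(-1)) + u = (7 - 196) - 13595 = -189 - 13595 = -13784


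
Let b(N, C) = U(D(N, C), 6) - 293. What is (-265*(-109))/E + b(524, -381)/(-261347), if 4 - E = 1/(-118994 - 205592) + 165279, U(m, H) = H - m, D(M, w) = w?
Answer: -2455345060931676/14020208394937703 ≈ -0.17513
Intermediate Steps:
b(N, C) = -287 - C (b(N, C) = (6 - C) - 293 = -287 - C)
E = -53645951149/324586 (E = 4 - (1/(-118994 - 205592) + 165279) = 4 - (1/(-324586) + 165279) = 4 - (-1/324586 + 165279) = 4 - 1*53647249493/324586 = 4 - 53647249493/324586 = -53645951149/324586 ≈ -1.6528e+5)
(-265*(-109))/E + b(524, -381)/(-261347) = (-265*(-109))/(-53645951149/324586) + (-287 - 1*(-381))/(-261347) = 28885*(-324586/53645951149) + (-287 + 381)*(-1/261347) = -9375666610/53645951149 + 94*(-1/261347) = -9375666610/53645951149 - 94/261347 = -2455345060931676/14020208394937703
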